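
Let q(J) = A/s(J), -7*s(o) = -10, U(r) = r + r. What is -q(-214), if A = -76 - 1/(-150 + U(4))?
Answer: 75537/1420 ≈ 53.195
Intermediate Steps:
U(r) = 2*r
s(o) = 10/7 (s(o) = -⅐*(-10) = 10/7)
A = -10791/142 (A = -76 - 1/(-150 + 2*4) = -76 - 1/(-150 + 8) = -76 - 1/(-142) = -76 - 1*(-1/142) = -76 + 1/142 = -10791/142 ≈ -75.993)
q(J) = -75537/1420 (q(J) = -10791/(142*10/7) = -10791/142*7/10 = -75537/1420)
-q(-214) = -1*(-75537/1420) = 75537/1420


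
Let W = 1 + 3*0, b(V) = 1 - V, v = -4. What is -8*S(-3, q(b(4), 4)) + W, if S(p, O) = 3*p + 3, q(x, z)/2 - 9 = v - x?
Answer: 49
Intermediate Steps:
q(x, z) = 10 - 2*x (q(x, z) = 18 + 2*(-4 - x) = 18 + (-8 - 2*x) = 10 - 2*x)
W = 1 (W = 1 + 0 = 1)
S(p, O) = 3 + 3*p
-8*S(-3, q(b(4), 4)) + W = -8*(3 + 3*(-3)) + 1 = -8*(3 - 9) + 1 = -8*(-6) + 1 = 48 + 1 = 49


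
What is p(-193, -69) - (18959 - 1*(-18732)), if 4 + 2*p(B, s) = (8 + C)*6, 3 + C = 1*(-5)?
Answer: -37693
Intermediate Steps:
C = -8 (C = -3 + 1*(-5) = -3 - 5 = -8)
p(B, s) = -2 (p(B, s) = -2 + ((8 - 8)*6)/2 = -2 + (0*6)/2 = -2 + (½)*0 = -2 + 0 = -2)
p(-193, -69) - (18959 - 1*(-18732)) = -2 - (18959 - 1*(-18732)) = -2 - (18959 + 18732) = -2 - 1*37691 = -2 - 37691 = -37693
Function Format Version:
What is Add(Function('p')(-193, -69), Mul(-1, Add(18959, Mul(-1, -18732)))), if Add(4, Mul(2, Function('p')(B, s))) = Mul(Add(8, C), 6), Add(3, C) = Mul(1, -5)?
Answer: -37693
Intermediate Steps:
C = -8 (C = Add(-3, Mul(1, -5)) = Add(-3, -5) = -8)
Function('p')(B, s) = -2 (Function('p')(B, s) = Add(-2, Mul(Rational(1, 2), Mul(Add(8, -8), 6))) = Add(-2, Mul(Rational(1, 2), Mul(0, 6))) = Add(-2, Mul(Rational(1, 2), 0)) = Add(-2, 0) = -2)
Add(Function('p')(-193, -69), Mul(-1, Add(18959, Mul(-1, -18732)))) = Add(-2, Mul(-1, Add(18959, Mul(-1, -18732)))) = Add(-2, Mul(-1, Add(18959, 18732))) = Add(-2, Mul(-1, 37691)) = Add(-2, -37691) = -37693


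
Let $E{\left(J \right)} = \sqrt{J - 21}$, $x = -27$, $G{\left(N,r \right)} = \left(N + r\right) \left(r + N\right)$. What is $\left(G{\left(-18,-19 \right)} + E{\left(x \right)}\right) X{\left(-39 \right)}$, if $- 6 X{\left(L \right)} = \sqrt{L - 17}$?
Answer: $\frac{4 \sqrt{42}}{3} - \frac{1369 i \sqrt{14}}{3} \approx 8.641 - 1707.4 i$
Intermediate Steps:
$G{\left(N,r \right)} = \left(N + r\right)^{2}$ ($G{\left(N,r \right)} = \left(N + r\right) \left(N + r\right) = \left(N + r\right)^{2}$)
$X{\left(L \right)} = - \frac{\sqrt{-17 + L}}{6}$ ($X{\left(L \right)} = - \frac{\sqrt{L - 17}}{6} = - \frac{\sqrt{-17 + L}}{6}$)
$E{\left(J \right)} = \sqrt{-21 + J}$
$\left(G{\left(-18,-19 \right)} + E{\left(x \right)}\right) X{\left(-39 \right)} = \left(\left(-18 - 19\right)^{2} + \sqrt{-21 - 27}\right) \left(- \frac{\sqrt{-17 - 39}}{6}\right) = \left(\left(-37\right)^{2} + \sqrt{-48}\right) \left(- \frac{\sqrt{-56}}{6}\right) = \left(1369 + 4 i \sqrt{3}\right) \left(- \frac{2 i \sqrt{14}}{6}\right) = \left(1369 + 4 i \sqrt{3}\right) \left(- \frac{i \sqrt{14}}{3}\right) = - \frac{i \sqrt{14} \left(1369 + 4 i \sqrt{3}\right)}{3}$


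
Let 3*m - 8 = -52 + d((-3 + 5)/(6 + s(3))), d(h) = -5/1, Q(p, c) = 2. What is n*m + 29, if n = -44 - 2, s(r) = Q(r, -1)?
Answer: 2341/3 ≈ 780.33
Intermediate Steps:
s(r) = 2
n = -46
d(h) = -5 (d(h) = -5*1 = -5)
m = -49/3 (m = 8/3 + (-52 - 5)/3 = 8/3 + (1/3)*(-57) = 8/3 - 19 = -49/3 ≈ -16.333)
n*m + 29 = -46*(-49/3) + 29 = 2254/3 + 29 = 2341/3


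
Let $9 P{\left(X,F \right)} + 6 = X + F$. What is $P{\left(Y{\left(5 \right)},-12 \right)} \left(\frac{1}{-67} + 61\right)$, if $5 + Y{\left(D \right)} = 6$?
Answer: $- \frac{7718}{67} \approx -115.19$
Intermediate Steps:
$Y{\left(D \right)} = 1$ ($Y{\left(D \right)} = -5 + 6 = 1$)
$P{\left(X,F \right)} = - \frac{2}{3} + \frac{F}{9} + \frac{X}{9}$ ($P{\left(X,F \right)} = - \frac{2}{3} + \frac{X + F}{9} = - \frac{2}{3} + \frac{F + X}{9} = - \frac{2}{3} + \left(\frac{F}{9} + \frac{X}{9}\right) = - \frac{2}{3} + \frac{F}{9} + \frac{X}{9}$)
$P{\left(Y{\left(5 \right)},-12 \right)} \left(\frac{1}{-67} + 61\right) = \left(- \frac{2}{3} + \frac{1}{9} \left(-12\right) + \frac{1}{9} \cdot 1\right) \left(\frac{1}{-67} + 61\right) = \left(- \frac{2}{3} - \frac{4}{3} + \frac{1}{9}\right) \left(- \frac{1}{67} + 61\right) = \left(- \frac{17}{9}\right) \frac{4086}{67} = - \frac{7718}{67}$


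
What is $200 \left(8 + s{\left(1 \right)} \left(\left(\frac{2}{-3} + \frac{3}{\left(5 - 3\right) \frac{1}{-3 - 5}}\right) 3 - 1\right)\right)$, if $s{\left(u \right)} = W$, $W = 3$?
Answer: $-21800$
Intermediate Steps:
$s{\left(u \right)} = 3$
$200 \left(8 + s{\left(1 \right)} \left(\left(\frac{2}{-3} + \frac{3}{\left(5 - 3\right) \frac{1}{-3 - 5}}\right) 3 - 1\right)\right) = 200 \left(8 + 3 \left(\left(\frac{2}{-3} + \frac{3}{\left(5 - 3\right) \frac{1}{-3 - 5}}\right) 3 - 1\right)\right) = 200 \left(8 + 3 \left(\left(2 \left(- \frac{1}{3}\right) + \frac{3}{2 \frac{1}{-8}}\right) 3 - 1\right)\right) = 200 \left(8 + 3 \left(\left(- \frac{2}{3} + \frac{3}{2 \left(- \frac{1}{8}\right)}\right) 3 - 1\right)\right) = 200 \left(8 + 3 \left(\left(- \frac{2}{3} + \frac{3}{- \frac{1}{4}}\right) 3 - 1\right)\right) = 200 \left(8 + 3 \left(\left(- \frac{2}{3} + 3 \left(-4\right)\right) 3 - 1\right)\right) = 200 \left(8 + 3 \left(\left(- \frac{2}{3} - 12\right) 3 - 1\right)\right) = 200 \left(8 + 3 \left(\left(- \frac{38}{3}\right) 3 - 1\right)\right) = 200 \left(8 + 3 \left(-38 - 1\right)\right) = 200 \left(8 + 3 \left(-39\right)\right) = 200 \left(8 - 117\right) = 200 \left(-109\right) = -21800$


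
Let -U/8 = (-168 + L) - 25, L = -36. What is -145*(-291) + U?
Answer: 44027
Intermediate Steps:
U = 1832 (U = -8*((-168 - 36) - 25) = -8*(-204 - 25) = -8*(-229) = 1832)
-145*(-291) + U = -145*(-291) + 1832 = 42195 + 1832 = 44027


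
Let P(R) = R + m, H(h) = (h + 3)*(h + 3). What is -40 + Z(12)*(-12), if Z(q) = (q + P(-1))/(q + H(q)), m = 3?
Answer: -3216/79 ≈ -40.709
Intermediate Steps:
H(h) = (3 + h)**2 (H(h) = (3 + h)*(3 + h) = (3 + h)**2)
P(R) = 3 + R (P(R) = R + 3 = 3 + R)
Z(q) = (2 + q)/(q + (3 + q)**2) (Z(q) = (q + (3 - 1))/(q + (3 + q)**2) = (q + 2)/(q + (3 + q)**2) = (2 + q)/(q + (3 + q)**2))
-40 + Z(12)*(-12) = -40 + ((2 + 12)/(12 + (3 + 12)**2))*(-12) = -40 + (14/(12 + 15**2))*(-12) = -40 + (14/(12 + 225))*(-12) = -40 + (14/237)*(-12) = -40 - 56/79 = -3216/79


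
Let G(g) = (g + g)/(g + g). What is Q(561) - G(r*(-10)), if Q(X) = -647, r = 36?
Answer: -648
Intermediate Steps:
G(g) = 1 (G(g) = (2*g)/((2*g)) = (2*g)*(1/(2*g)) = 1)
Q(561) - G(r*(-10)) = -647 - 1*1 = -647 - 1 = -648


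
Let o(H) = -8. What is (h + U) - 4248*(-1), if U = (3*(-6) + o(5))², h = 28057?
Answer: 32981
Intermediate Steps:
U = 676 (U = (3*(-6) - 8)² = (-18 - 8)² = (-26)² = 676)
(h + U) - 4248*(-1) = (28057 + 676) - 4248*(-1) = 28733 + 4248 = 32981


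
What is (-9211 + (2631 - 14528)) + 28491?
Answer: 7383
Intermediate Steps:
(-9211 + (2631 - 14528)) + 28491 = (-9211 - 11897) + 28491 = -21108 + 28491 = 7383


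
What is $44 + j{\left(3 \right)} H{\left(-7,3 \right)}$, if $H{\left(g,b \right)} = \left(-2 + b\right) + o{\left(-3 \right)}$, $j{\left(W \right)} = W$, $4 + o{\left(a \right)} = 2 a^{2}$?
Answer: $89$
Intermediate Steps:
$o{\left(a \right)} = -4 + 2 a^{2}$
$H{\left(g,b \right)} = 12 + b$ ($H{\left(g,b \right)} = \left(-2 + b\right) - \left(4 - 2 \left(-3\right)^{2}\right) = \left(-2 + b\right) + \left(-4 + 2 \cdot 9\right) = \left(-2 + b\right) + \left(-4 + 18\right) = \left(-2 + b\right) + 14 = 12 + b$)
$44 + j{\left(3 \right)} H{\left(-7,3 \right)} = 44 + 3 \left(12 + 3\right) = 44 + 3 \cdot 15 = 44 + 45 = 89$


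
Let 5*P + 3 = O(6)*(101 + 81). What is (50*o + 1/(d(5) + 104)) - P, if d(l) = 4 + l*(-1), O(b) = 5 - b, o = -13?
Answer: -63138/103 ≈ -612.99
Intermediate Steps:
d(l) = 4 - l
P = -37 (P = -⅗ + ((5 - 1*6)*(101 + 81))/5 = -⅗ + ((5 - 6)*182)/5 = -⅗ + (-1*182)/5 = -⅗ + (⅕)*(-182) = -⅗ - 182/5 = -37)
(50*o + 1/(d(5) + 104)) - P = (50*(-13) + 1/((4 - 1*5) + 104)) - 1*(-37) = (-650 + 1/((4 - 5) + 104)) + 37 = (-650 + 1/(-1 + 104)) + 37 = (-650 + 1/103) + 37 = -66949/103 + 37 = -63138/103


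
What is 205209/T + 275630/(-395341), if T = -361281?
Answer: -60235804433/47609730607 ≈ -1.2652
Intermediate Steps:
205209/T + 275630/(-395341) = 205209/(-361281) + 275630/(-395341) = 205209*(-1/361281) + 275630*(-1/395341) = -68403/120427 - 275630/395341 = -60235804433/47609730607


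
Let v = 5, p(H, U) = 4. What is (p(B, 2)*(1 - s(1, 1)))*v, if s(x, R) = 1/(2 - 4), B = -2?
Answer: 30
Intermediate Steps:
s(x, R) = -½ (s(x, R) = 1/(-2) = -½)
(p(B, 2)*(1 - s(1, 1)))*v = (4*(1 - 1*(-½)))*5 = (4*(1 + ½))*5 = (4*(3/2))*5 = 6*5 = 30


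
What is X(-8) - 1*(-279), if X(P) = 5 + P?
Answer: 276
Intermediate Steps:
X(-8) - 1*(-279) = (5 - 8) - 1*(-279) = -3 + 279 = 276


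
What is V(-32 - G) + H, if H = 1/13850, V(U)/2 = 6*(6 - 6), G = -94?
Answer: 1/13850 ≈ 7.2202e-5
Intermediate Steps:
V(U) = 0 (V(U) = 2*(6*(6 - 6)) = 2*(6*0) = 2*0 = 0)
H = 1/13850 ≈ 7.2202e-5
V(-32 - G) + H = 0 + 1/13850 = 1/13850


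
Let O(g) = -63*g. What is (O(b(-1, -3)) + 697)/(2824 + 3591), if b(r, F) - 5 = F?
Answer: 571/6415 ≈ 0.089010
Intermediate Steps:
b(r, F) = 5 + F
(O(b(-1, -3)) + 697)/(2824 + 3591) = (-63*(5 - 3) + 697)/(2824 + 3591) = (-63*2 + 697)/6415 = (-126 + 697)*(1/6415) = 571*(1/6415) = 571/6415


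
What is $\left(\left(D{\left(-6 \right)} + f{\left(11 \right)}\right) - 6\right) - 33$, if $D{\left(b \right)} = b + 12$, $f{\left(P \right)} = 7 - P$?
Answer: $-37$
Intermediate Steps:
$D{\left(b \right)} = 12 + b$
$\left(\left(D{\left(-6 \right)} + f{\left(11 \right)}\right) - 6\right) - 33 = \left(\left(\left(12 - 6\right) + \left(7 - 11\right)\right) - 6\right) - 33 = \left(\left(6 + \left(7 - 11\right)\right) - 6\right) - 33 = \left(\left(6 - 4\right) - 6\right) - 33 = \left(2 - 6\right) - 33 = -4 - 33 = -37$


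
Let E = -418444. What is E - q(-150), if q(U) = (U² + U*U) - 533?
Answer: -462911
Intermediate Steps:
q(U) = -533 + 2*U² (q(U) = (U² + U²) - 533 = 2*U² - 533 = -533 + 2*U²)
E - q(-150) = -418444 - (-533 + 2*(-150)²) = -418444 - (-533 + 2*22500) = -418444 - (-533 + 45000) = -418444 - 1*44467 = -418444 - 44467 = -462911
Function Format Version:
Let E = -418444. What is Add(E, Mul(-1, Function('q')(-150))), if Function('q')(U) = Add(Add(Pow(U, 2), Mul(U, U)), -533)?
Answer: -462911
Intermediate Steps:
Function('q')(U) = Add(-533, Mul(2, Pow(U, 2))) (Function('q')(U) = Add(Add(Pow(U, 2), Pow(U, 2)), -533) = Add(Mul(2, Pow(U, 2)), -533) = Add(-533, Mul(2, Pow(U, 2))))
Add(E, Mul(-1, Function('q')(-150))) = Add(-418444, Mul(-1, Add(-533, Mul(2, Pow(-150, 2))))) = Add(-418444, Mul(-1, Add(-533, Mul(2, 22500)))) = Add(-418444, Mul(-1, Add(-533, 45000))) = Add(-418444, Mul(-1, 44467)) = Add(-418444, -44467) = -462911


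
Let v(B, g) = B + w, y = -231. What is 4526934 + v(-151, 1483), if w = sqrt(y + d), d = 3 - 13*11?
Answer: 4526783 + I*sqrt(371) ≈ 4.5268e+6 + 19.261*I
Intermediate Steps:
d = -140 (d = 3 - 143 = -140)
w = I*sqrt(371) (w = sqrt(-231 - 140) = sqrt(-371) = I*sqrt(371) ≈ 19.261*I)
v(B, g) = B + I*sqrt(371)
4526934 + v(-151, 1483) = 4526934 + (-151 + I*sqrt(371)) = 4526783 + I*sqrt(371)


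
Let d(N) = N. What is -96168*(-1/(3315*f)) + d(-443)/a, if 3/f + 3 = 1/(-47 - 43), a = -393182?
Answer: -1707754532491/58652924850 ≈ -29.116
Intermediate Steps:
f = -270/271 (f = 3/(-3 + 1/(-47 - 43)) = 3/(-3 + 1/(-90)) = 3/(-3 - 1/90) = 3/(-271/90) = 3*(-90/271) = -270/271 ≈ -0.99631)
-96168*(-1/(3315*f)) + d(-443)/a = -96168/((51*(-270/271))*(-65)) - 443/(-393182) = -96168/((-13770/271*(-65))) - 443*(-1/393182) = -96168/895050/271 + 443/393182 = -96168*271/895050 + 443/393182 = -4343588/149175 + 443/393182 = -1707754532491/58652924850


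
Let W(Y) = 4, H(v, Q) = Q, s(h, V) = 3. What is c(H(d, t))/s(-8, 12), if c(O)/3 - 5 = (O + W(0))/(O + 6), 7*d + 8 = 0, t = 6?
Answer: 35/6 ≈ 5.8333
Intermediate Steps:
d = -8/7 (d = -8/7 + (1/7)*0 = -8/7 + 0 = -8/7 ≈ -1.1429)
c(O) = 15 + 3*(4 + O)/(6 + O) (c(O) = 15 + 3*((O + 4)/(O + 6)) = 15 + 3*((4 + O)/(6 + O)) = 15 + 3*(4 + O)/(6 + O))
c(H(d, t))/s(-8, 12) = (6*(17 + 3*6)/(6 + 6))/3 = (6*(17 + 18)/12)*(1/3) = (6*(1/12)*35)*(1/3) = (35/2)*(1/3) = 35/6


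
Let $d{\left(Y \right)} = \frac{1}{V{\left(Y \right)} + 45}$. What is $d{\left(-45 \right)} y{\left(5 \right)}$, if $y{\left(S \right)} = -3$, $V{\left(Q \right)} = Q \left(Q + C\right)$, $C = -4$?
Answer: $- \frac{1}{750} \approx -0.0013333$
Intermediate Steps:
$V{\left(Q \right)} = Q \left(-4 + Q\right)$ ($V{\left(Q \right)} = Q \left(Q - 4\right) = Q \left(-4 + Q\right)$)
$d{\left(Y \right)} = \frac{1}{45 + Y \left(-4 + Y\right)}$ ($d{\left(Y \right)} = \frac{1}{Y \left(-4 + Y\right) + 45} = \frac{1}{45 + Y \left(-4 + Y\right)}$)
$d{\left(-45 \right)} y{\left(5 \right)} = \frac{1}{45 - 45 \left(-4 - 45\right)} \left(-3\right) = \frac{1}{45 - -2205} \left(-3\right) = \frac{1}{45 + 2205} \left(-3\right) = \frac{1}{2250} \left(-3\right) = - \frac{1}{750}$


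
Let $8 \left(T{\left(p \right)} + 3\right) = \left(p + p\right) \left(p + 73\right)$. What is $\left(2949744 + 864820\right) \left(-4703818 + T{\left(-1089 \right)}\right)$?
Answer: $-16887894959260$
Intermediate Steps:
$T{\left(p \right)} = -3 + \frac{p \left(73 + p\right)}{4}$ ($T{\left(p \right)} = -3 + \frac{\left(p + p\right) \left(p + 73\right)}{8} = -3 + \frac{2 p \left(73 + p\right)}{8} = -3 + \frac{p \left(73 + p\right)}{4}$)
$\left(2949744 + 864820\right) \left(-4703818 + T{\left(-1089 \right)}\right) = \left(2949744 + 864820\right) \left(-4703818 + \left(-3 + \frac{\left(-1089\right)^{2}}{4} + \frac{73}{4} \left(-1089\right)\right)\right) = 3814564 \left(-4703818 - -276603\right) = 3814564 \left(-4703818 + 276603\right) = 3814564 \left(-4427215\right) = -16887894959260$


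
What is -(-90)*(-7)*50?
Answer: -31500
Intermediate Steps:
-(-90)*(-7)*50 = -45*14*50 = -630*50 = -31500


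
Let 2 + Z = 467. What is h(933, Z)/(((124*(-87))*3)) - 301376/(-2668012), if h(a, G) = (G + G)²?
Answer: -514742349/19343087 ≈ -26.611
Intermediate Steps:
Z = 465 (Z = -2 + 467 = 465)
h(a, G) = 4*G² (h(a, G) = (2*G)² = 4*G²)
h(933, Z)/(((124*(-87))*3)) - 301376/(-2668012) = (4*465²)/(((124*(-87))*3)) - 301376/(-2668012) = (4*216225)/((-10788*3)) - 301376*(-1/2668012) = 864900/(-32364) + 75344/667003 = 864900*(-1/32364) + 75344/667003 = -775/29 + 75344/667003 = -514742349/19343087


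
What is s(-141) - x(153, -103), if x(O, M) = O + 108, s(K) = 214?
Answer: -47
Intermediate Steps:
x(O, M) = 108 + O
s(-141) - x(153, -103) = 214 - (108 + 153) = 214 - 1*261 = 214 - 261 = -47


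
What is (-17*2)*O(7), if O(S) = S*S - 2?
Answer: -1598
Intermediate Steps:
O(S) = -2 + S² (O(S) = S² - 2 = -2 + S²)
(-17*2)*O(7) = (-17*2)*(-2 + 7²) = -34*(-2 + 49) = -34*47 = -1598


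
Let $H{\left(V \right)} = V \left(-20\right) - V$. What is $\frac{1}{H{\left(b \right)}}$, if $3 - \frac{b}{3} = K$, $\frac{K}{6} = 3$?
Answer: $\frac{1}{945} \approx 0.0010582$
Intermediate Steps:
$K = 18$ ($K = 6 \cdot 3 = 18$)
$b = -45$ ($b = 9 - 54 = -45$)
$H{\left(V \right)} = - 21 V$ ($H{\left(V \right)} = - 20 V - V = - 21 V$)
$\frac{1}{H{\left(b \right)}} = \frac{1}{\left(-21\right) \left(-45\right)} = \frac{1}{945}$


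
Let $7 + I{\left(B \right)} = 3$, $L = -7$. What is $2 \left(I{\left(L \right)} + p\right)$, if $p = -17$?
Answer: $-42$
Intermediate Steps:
$I{\left(B \right)} = -4$ ($I{\left(B \right)} = -7 + 3 = -4$)
$2 \left(I{\left(L \right)} + p\right) = 2 \left(-4 - 17\right) = 2 \left(-21\right) = -42$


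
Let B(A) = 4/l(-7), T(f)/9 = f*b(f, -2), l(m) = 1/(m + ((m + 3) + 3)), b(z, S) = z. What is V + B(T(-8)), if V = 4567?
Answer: 4535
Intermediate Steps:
l(m) = 1/(6 + 2*m) (l(m) = 1/(m + ((3 + m) + 3)) = 1/(m + (6 + m)) = 1/(6 + 2*m))
T(f) = 9*f**2 (T(f) = 9*(f*f) = 9*f**2)
B(A) = -32 (B(A) = 4/((1/(2*(3 - 7)))) = 4/(((1/2)/(-4))) = 4/(((1/2)*(-1/4))) = 4/(-1/8) = 4*(-8) = -32)
V + B(T(-8)) = 4567 - 32 = 4535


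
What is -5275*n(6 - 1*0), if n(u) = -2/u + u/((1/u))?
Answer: -564425/3 ≈ -1.8814e+5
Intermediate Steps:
n(u) = u² - 2/u (n(u) = -2/u + u/(1/u) = -2/u + u*u = -2/u + u² = u² - 2/u)
-5275*n(6 - 1*0) = -5275*(-2 + (6 - 1*0)³)/(6 - 1*0) = -5275*(-2 + (6 + 0)³)/(6 + 0) = -5275*(-2 + 6³)/6 = -5275*(-2 + 216)/6 = -5275*214/6 = -5275*107/3 = -564425/3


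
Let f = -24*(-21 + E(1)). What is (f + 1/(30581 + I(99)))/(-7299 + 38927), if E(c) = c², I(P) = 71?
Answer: 14712961/969461456 ≈ 0.015176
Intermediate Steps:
f = 480 (f = -24*(-21 + 1²) = -24*(-21 + 1) = -24*(-20) = 480)
(f + 1/(30581 + I(99)))/(-7299 + 38927) = (480 + 1/(30581 + 71))/(-7299 + 38927) = (480 + 1/30652)/31628 = (480 + 1/30652)*(1/31628) = (14712961/30652)*(1/31628) = 14712961/969461456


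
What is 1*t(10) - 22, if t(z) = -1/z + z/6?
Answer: -613/30 ≈ -20.433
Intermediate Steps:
t(z) = -1/z + z/6 (t(z) = -1/z + z*(⅙) = -1/z + z/6)
1*t(10) - 22 = 1*(-1/10 + (⅙)*10) - 22 = 1*(-1*⅒ + 5/3) - 22 = 1*(-⅒ + 5/3) - 22 = 1*(47/30) - 22 = 47/30 - 22 = -613/30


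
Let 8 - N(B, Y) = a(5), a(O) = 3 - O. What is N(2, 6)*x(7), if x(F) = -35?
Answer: -350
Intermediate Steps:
N(B, Y) = 10 (N(B, Y) = 8 - (3 - 1*5) = 8 - (3 - 5) = 8 - 1*(-2) = 8 + 2 = 10)
N(2, 6)*x(7) = 10*(-35) = -350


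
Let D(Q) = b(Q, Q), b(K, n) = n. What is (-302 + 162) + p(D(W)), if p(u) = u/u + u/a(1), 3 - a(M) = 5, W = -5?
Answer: -273/2 ≈ -136.50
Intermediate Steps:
a(M) = -2 (a(M) = 3 - 1*5 = 3 - 5 = -2)
D(Q) = Q
p(u) = 1 - u/2 (p(u) = u/u + u/(-2) = 1 + u*(-½) = 1 - u/2)
(-302 + 162) + p(D(W)) = (-302 + 162) + (1 - ½*(-5)) = -140 + (1 + 5/2) = -140 + 7/2 = -273/2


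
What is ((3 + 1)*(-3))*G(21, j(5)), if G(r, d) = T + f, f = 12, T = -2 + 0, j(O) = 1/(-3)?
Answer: -120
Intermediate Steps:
j(O) = -1/3
T = -2
G(r, d) = 10 (G(r, d) = -2 + 12 = 10)
((3 + 1)*(-3))*G(21, j(5)) = ((3 + 1)*(-3))*10 = (4*(-3))*10 = -12*10 = -120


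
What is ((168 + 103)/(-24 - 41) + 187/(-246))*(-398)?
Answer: 15685379/7995 ≈ 1961.9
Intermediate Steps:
((168 + 103)/(-24 - 41) + 187/(-246))*(-398) = (271/(-65) + 187*(-1/246))*(-398) = (271*(-1/65) - 187/246)*(-398) = (-271/65 - 187/246)*(-398) = -78821/15990*(-398) = 15685379/7995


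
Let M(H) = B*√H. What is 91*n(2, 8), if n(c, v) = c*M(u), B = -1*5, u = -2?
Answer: -910*I*√2 ≈ -1286.9*I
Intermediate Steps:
B = -5
M(H) = -5*√H
n(c, v) = -5*I*c*√2 (n(c, v) = c*(-5*I*√2) = -5*I*c*√2)
91*n(2, 8) = 91*(-5*I*2*√2) = 91*(-10*I*√2) = -910*I*√2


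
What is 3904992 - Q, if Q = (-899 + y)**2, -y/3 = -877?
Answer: 905168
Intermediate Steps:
y = 2631 (y = -3*(-877) = 2631)
Q = 2999824 (Q = (-899 + 2631)**2 = 1732**2 = 2999824)
3904992 - Q = 3904992 - 1*2999824 = 3904992 - 2999824 = 905168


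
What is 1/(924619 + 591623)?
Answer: 1/1516242 ≈ 6.5953e-7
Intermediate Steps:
1/(924619 + 591623) = 1/1516242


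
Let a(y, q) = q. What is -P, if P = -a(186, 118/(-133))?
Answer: -118/133 ≈ -0.88722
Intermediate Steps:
P = 118/133 (P = -118/(-133) = -118*(-1)/133 = -1*(-118/133) = 118/133 ≈ 0.88722)
-P = -1*118/133 = -118/133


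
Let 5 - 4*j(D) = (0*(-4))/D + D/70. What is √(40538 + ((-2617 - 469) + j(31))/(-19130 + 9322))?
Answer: 3*√530786882578190/343280 ≈ 201.34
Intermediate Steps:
j(D) = 5/4 - D/280 (j(D) = 5/4 - ((0*(-4))/D + D/70)/4 = 5/4 - (0/D + D*(1/70))/4 = 5/4 - (0 + D/70)/4 = 5/4 - D/280)
√(40538 + ((-2617 - 469) + j(31))/(-19130 + 9322)) = √(40538 + ((-2617 - 469) + (5/4 - 1/280*31))/(-19130 + 9322)) = √(40538 + (-3086 + (5/4 - 31/280))/(-9808)) = √(40538 + (-3086 + 319/280)*(-1/9808)) = √(40538 - 863761/280*(-1/9808)) = √(40538 + 863761/2746240) = √(111327940881/2746240) = 3*√530786882578190/343280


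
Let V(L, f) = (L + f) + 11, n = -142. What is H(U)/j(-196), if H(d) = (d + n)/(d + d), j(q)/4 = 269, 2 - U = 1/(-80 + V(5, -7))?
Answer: -9939/307736 ≈ -0.032297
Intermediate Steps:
V(L, f) = 11 + L + f
U = 143/71 (U = 2 - 1/(-80 + (11 + 5 - 7)) = 2 - 1/(-80 + 9) = 2 - 1/(-71) = 2 - 1*(-1/71) = 2 + 1/71 = 143/71 ≈ 2.0141)
j(q) = 1076 (j(q) = 4*269 = 1076)
H(d) = (-142 + d)/(2*d) (H(d) = (d - 142)/(d + d) = (-142 + d)/((2*d)) = (-142 + d)*(1/(2*d)) = (-142 + d)/(2*d))
H(U)/j(-196) = ((-142 + 143/71)/(2*(143/71)))/1076 = ((1/2)*(71/143)*(-9939/71))*(1/1076) = -9939/286*1/1076 = -9939/307736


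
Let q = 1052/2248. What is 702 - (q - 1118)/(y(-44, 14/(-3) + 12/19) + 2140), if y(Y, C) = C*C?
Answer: 2765981002437/3937237120 ≈ 702.52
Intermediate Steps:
q = 263/562 (q = 1052*(1/2248) = 263/562 ≈ 0.46797)
y(Y, C) = C**2
702 - (q - 1118)/(y(-44, 14/(-3) + 12/19) + 2140) = 702 - (263/562 - 1118)/((14/(-3) + 12/19)**2 + 2140) = 702 - (-628053)/(562*((14*(-1/3) + 12*(1/19))**2 + 2140)) = 702 - (-628053)/(562*((-14/3 + 12/19)**2 + 2140)) = 702 - (-628053)/(562*((-230/57)**2 + 2140)) = 702 - (-628053)/(562*(52900/3249 + 2140)) = 702 - (-628053)/(562*7005760/3249) = 702 - (-628053)*3249/(562*7005760) = 702 - 1*(-2040544197/3937237120) = 702 + 2040544197/3937237120 = 2765981002437/3937237120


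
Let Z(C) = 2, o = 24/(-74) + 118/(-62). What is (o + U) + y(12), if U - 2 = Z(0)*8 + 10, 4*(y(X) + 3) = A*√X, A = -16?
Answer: 26120/1147 - 8*√3 ≈ 8.9160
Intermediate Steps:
o = -2555/1147 (o = 24*(-1/74) + 118*(-1/62) = -12/37 - 59/31 = -2555/1147 ≈ -2.2276)
y(X) = -3 - 4*√X (y(X) = -3 + (-16*√X)/4 = -3 - 4*√X)
U = 28 (U = 2 + (2*8 + 10) = 2 + (16 + 10) = 2 + 26 = 28)
(o + U) + y(12) = (-2555/1147 + 28) + (-3 - 8*√3) = 29561/1147 + (-3 - 8*√3) = 26120/1147 - 8*√3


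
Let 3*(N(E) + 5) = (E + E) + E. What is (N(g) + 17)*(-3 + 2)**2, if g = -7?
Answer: 5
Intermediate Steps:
N(E) = -5 + E (N(E) = -5 + ((E + E) + E)/3 = -5 + (2*E + E)/3 = -5 + (3*E)/3 = -5 + E)
(N(g) + 17)*(-3 + 2)**2 = ((-5 - 7) + 17)*(-3 + 2)**2 = (-12 + 17)*(-1)**2 = 5*1 = 5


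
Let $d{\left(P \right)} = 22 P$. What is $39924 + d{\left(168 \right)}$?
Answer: $43620$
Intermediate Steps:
$39924 + d{\left(168 \right)} = 39924 + 22 \cdot 168 = 39924 + 3696 = 43620$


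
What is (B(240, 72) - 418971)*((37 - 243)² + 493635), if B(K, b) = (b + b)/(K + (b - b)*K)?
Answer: -1122989406492/5 ≈ -2.2460e+11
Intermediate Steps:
B(K, b) = 2*b/K (B(K, b) = (2*b)/(K + 0*K) = (2*b)/(K + 0) = (2*b)/K = 2*b/K)
(B(240, 72) - 418971)*((37 - 243)² + 493635) = (2*72/240 - 418971)*((37 - 243)² + 493635) = (2*72*(1/240) - 418971)*((-206)² + 493635) = (⅗ - 418971)*(42436 + 493635) = -2094852/5*536071 = -1122989406492/5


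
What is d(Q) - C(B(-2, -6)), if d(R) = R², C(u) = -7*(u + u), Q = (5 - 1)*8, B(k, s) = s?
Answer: 940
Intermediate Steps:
Q = 32 (Q = 4*8 = 32)
C(u) = -14*u
d(Q) - C(B(-2, -6)) = 32² - (-14)*(-6) = 1024 - 1*84 = 1024 - 84 = 940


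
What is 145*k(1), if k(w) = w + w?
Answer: 290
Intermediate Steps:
k(w) = 2*w
145*k(1) = 145*(2*1) = 145*2 = 290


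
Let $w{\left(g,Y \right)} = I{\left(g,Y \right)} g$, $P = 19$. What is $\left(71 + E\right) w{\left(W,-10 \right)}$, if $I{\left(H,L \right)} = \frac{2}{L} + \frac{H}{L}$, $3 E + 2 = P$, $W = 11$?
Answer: $- \frac{3289}{3} \approx -1096.3$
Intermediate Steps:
$E = \frac{17}{3}$ ($E = - \frac{2}{3} + \frac{1}{3} \cdot 19 = - \frac{2}{3} + \frac{19}{3} = \frac{17}{3} \approx 5.6667$)
$w{\left(g,Y \right)} = \frac{g \left(2 + g\right)}{Y}$ ($w{\left(g,Y \right)} = \frac{2 + g}{Y} g = \frac{g \left(2 + g\right)}{Y}$)
$\left(71 + E\right) w{\left(W,-10 \right)} = \left(71 + \frac{17}{3}\right) \frac{11 \left(2 + 11\right)}{-10} = \frac{230 \cdot 11 \left(- \frac{1}{10}\right) 13}{3} = \frac{230}{3} \left(- \frac{143}{10}\right) = - \frac{3289}{3}$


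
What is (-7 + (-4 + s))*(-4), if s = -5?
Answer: 64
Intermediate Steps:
(-7 + (-4 + s))*(-4) = (-7 + (-4 - 5))*(-4) = (-7 - 9)*(-4) = -16*(-4) = 64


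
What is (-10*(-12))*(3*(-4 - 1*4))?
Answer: -2880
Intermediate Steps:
(-10*(-12))*(3*(-4 - 1*4)) = 120*(3*(-4 - 4)) = 120*(3*(-8)) = 120*(-24) = -2880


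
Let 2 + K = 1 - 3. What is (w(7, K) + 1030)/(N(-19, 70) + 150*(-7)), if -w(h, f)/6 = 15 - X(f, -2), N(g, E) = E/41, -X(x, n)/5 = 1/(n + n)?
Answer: -15539/17192 ≈ -0.90385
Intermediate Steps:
X(x, n) = -5/(2*n) (X(x, n) = -5/(n + n) = -5*1/(2*n) = -5/(2*n))
N(g, E) = E/41 (N(g, E) = E*(1/41) = E/41)
K = -4 (K = -2 + (1 - 3) = -2 - 2 = -4)
w(h, f) = -165/2 (w(h, f) = -6*(15 - (-5)/(2*(-2))) = -6*(15 - (-5)*(-1)/(2*2)) = -6*(15 - 1*5/4) = -6*(15 - 5/4) = -6*55/4 = -165/2)
(w(7, K) + 1030)/(N(-19, 70) + 150*(-7)) = (-165/2 + 1030)/((1/41)*70 + 150*(-7)) = 1895/(2*(70/41 - 1050)) = 1895/(2*(-42980/41)) = (1895/2)*(-41/42980) = -15539/17192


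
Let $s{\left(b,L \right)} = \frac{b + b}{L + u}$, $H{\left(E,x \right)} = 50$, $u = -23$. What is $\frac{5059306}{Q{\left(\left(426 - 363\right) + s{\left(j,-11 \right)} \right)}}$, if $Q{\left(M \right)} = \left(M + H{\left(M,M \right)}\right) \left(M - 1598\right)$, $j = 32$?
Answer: $- \frac{1462139434}{49353903} \approx -29.626$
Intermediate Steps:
$s{\left(b,L \right)} = \frac{2 b}{-23 + L}$ ($s{\left(b,L \right)} = \frac{b + b}{L - 23} = \frac{2 b}{-23 + L}$)
$Q{\left(M \right)} = \left(-1598 + M\right) \left(50 + M\right)$ ($Q{\left(M \right)} = \left(M + 50\right) \left(M - 1598\right) = \left(50 + M\right) \left(-1598 + M\right) = \left(-1598 + M\right) \left(50 + M\right)$)
$\frac{5059306}{Q{\left(\left(426 - 363\right) + s{\left(j,-11 \right)} \right)}} = \frac{5059306}{-79900 + \left(\left(426 - 363\right) + 2 \cdot 32 \frac{1}{-23 - 11}\right)^{2} - 1548 \left(\left(426 - 363\right) + 2 \cdot 32 \frac{1}{-23 - 11}\right)} = \frac{5059306}{-79900 + \left(63 + 2 \cdot 32 \frac{1}{-34}\right)^{2} - 1548 \left(63 + 2 \cdot 32 \frac{1}{-34}\right)} = \frac{5059306}{-79900 + \left(63 + 2 \cdot 32 \left(- \frac{1}{34}\right)\right)^{2} - 1548 \left(63 + 2 \cdot 32 \left(- \frac{1}{34}\right)\right)} = \frac{5059306}{-79900 + \left(63 - \frac{32}{17}\right)^{2} - 1548 \left(63 - \frac{32}{17}\right)} = \frac{5059306}{-79900 + \left(\frac{1039}{17}\right)^{2} - \frac{1608372}{17}} = \frac{5059306}{-79900 + \frac{1079521}{289} - \frac{1608372}{17}} = \frac{5059306}{- \frac{49353903}{289}} = 5059306 \left(- \frac{289}{49353903}\right) = - \frac{1462139434}{49353903}$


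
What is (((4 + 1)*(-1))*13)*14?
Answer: -910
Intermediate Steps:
(((4 + 1)*(-1))*13)*14 = ((5*(-1))*13)*14 = -5*13*14 = -65*14 = -910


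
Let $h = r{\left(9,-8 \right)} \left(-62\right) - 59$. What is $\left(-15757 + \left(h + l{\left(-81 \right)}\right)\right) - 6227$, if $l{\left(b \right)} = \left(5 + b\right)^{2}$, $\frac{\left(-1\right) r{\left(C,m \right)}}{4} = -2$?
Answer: $-16763$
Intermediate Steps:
$r{\left(C,m \right)} = 8$ ($r{\left(C,m \right)} = \left(-4\right) \left(-2\right) = 8$)
$h = -555$ ($h = 8 \left(-62\right) - 59 = -496 - 59 = -555$)
$\left(-15757 + \left(h + l{\left(-81 \right)}\right)\right) - 6227 = \left(-15757 - \left(555 - \left(5 - 81\right)^{2}\right)\right) - 6227 = \left(-15757 - \left(555 - \left(-76\right)^{2}\right)\right) - 6227 = \left(-15757 + \left(-555 + 5776\right)\right) - 6227 = \left(-15757 + 5221\right) - 6227 = -10536 - 6227 = -16763$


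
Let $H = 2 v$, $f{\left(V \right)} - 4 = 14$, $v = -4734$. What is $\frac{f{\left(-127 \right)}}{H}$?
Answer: $- \frac{1}{526} \approx -0.0019011$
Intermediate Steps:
$f{\left(V \right)} = 18$ ($f{\left(V \right)} = 4 + 14 = 18$)
$H = -9468$ ($H = 2 \left(-4734\right) = -9468$)
$\frac{f{\left(-127 \right)}}{H} = \frac{18}{-9468} = 18 \left(- \frac{1}{9468}\right) = - \frac{1}{526}$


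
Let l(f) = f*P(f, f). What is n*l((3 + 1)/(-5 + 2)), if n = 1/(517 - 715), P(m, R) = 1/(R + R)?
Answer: -1/396 ≈ -0.0025253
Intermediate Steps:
P(m, R) = 1/(2*R)
l(f) = 1/2 (l(f) = f*(1/(2*f)) = 1/2)
n = -1/198 (n = 1/(-198) = -1/198 ≈ -0.0050505)
n*l((3 + 1)/(-5 + 2)) = -1/198*1/2 = -1/396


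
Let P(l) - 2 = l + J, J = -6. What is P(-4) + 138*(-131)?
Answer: -18086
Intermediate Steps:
P(l) = -4 + l (P(l) = 2 + (l - 6) = 2 + (-6 + l) = -4 + l)
P(-4) + 138*(-131) = (-4 - 4) + 138*(-131) = -8 - 18078 = -18086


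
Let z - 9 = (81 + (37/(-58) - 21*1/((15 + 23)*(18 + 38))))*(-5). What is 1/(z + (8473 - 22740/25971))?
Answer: 76320112/616617919979 ≈ 0.00012377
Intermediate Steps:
z = -3462581/8816 (z = 9 + (81 + (37/(-58) - 21*1/((15 + 23)*(18 + 38))))*(-5) = 9 + (81 + (37*(-1/58) - 21/(38*56)))*(-5) = 9 + (81 + (-37/58 - 21/2128))*(-5) = 9 + (81 + (-37/58 - 21*1/2128))*(-5) = 9 + (81 + (-37/58 - 3/304))*(-5) = 9 + (81 - 5711/8816)*(-5) = 9 + (708385/8816)*(-5) = 9 - 3541925/8816 = -3462581/8816 ≈ -392.76)
1/(z + (8473 - 22740/25971)) = 1/(-3462581/8816 + (8473 - 22740/25971)) = 1/(-3462581/8816 + (8473 - 1*7580/8657)) = 1/(-3462581/8816 + (8473 - 7580/8657)) = 1/(-3462581/8816 + 73343181/8657) = 1/(616617919979/76320112) = 76320112/616617919979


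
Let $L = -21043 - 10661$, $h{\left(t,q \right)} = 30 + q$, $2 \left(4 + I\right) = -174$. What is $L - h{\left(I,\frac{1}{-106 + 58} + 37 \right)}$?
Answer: $- \frac{1525007}{48} \approx -31771.0$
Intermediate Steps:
$I = -91$ ($I = -4 + \frac{1}{2} \left(-174\right) = -4 - 87 = -91$)
$L = -31704$ ($L = -21043 - 10661 = -31704$)
$L - h{\left(I,\frac{1}{-106 + 58} + 37 \right)} = -31704 - \left(30 + \left(\frac{1}{-106 + 58} + 37\right)\right) = -31704 - \left(30 + \left(\frac{1}{-48} + 37\right)\right) = -31704 - \left(30 + \left(- \frac{1}{48} + 37\right)\right) = -31704 - \left(30 + \frac{1775}{48}\right) = -31704 - \frac{3215}{48} = - \frac{1525007}{48}$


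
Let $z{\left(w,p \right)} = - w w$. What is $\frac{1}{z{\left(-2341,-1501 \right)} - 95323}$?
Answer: $- \frac{1}{5575604} \approx -1.7935 \cdot 10^{-7}$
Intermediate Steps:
$z{\left(w,p \right)} = - w^{2}$
$\frac{1}{z{\left(-2341,-1501 \right)} - 95323} = \frac{1}{- \left(-2341\right)^{2} - 95323} = \frac{1}{\left(-1\right) 5480281 - 95323} = \frac{1}{-5480281 - 95323} = \frac{1}{-5575604} = - \frac{1}{5575604}$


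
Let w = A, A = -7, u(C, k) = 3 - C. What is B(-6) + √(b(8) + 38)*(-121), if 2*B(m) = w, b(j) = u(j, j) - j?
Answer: -1217/2 ≈ -608.50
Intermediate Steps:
b(j) = 3 - 2*j (b(j) = (3 - j) - j = 3 - 2*j)
w = -7
B(m) = -7/2 (B(m) = (½)*(-7) = -7/2)
B(-6) + √(b(8) + 38)*(-121) = -7/2 + √((3 - 2*8) + 38)*(-121) = -7/2 + √((3 - 16) + 38)*(-121) = -7/2 + √(-13 + 38)*(-121) = -7/2 + √25*(-121) = -7/2 + 5*(-121) = -7/2 - 605 = -1217/2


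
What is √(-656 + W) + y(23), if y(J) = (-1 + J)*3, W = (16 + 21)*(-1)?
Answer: 66 + 3*I*√77 ≈ 66.0 + 26.325*I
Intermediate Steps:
W = -37 (W = 37*(-1) = -37)
y(J) = -3 + 3*J
√(-656 + W) + y(23) = √(-656 - 37) + (-3 + 3*23) = √(-693) + (-3 + 69) = 3*I*√77 + 66 = 66 + 3*I*√77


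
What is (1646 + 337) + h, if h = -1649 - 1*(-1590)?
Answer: 1924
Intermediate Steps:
h = -59 (h = -1649 + 1590 = -59)
(1646 + 337) + h = (1646 + 337) - 59 = 1983 - 59 = 1924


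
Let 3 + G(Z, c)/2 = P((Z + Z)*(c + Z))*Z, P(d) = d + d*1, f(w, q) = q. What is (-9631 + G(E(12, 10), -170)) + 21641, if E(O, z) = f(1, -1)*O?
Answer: -197660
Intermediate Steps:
P(d) = 2*d (P(d) = d + d = 2*d)
E(O, z) = -O
G(Z, c) = -6 + 8*Z²*(Z + c) (G(Z, c) = -6 + 2*((2*((Z + Z)*(c + Z)))*Z) = -6 + 2*((2*((2*Z)*(Z + c)))*Z) = -6 + 2*((2*(2*Z*(Z + c)))*Z) = -6 + 2*((4*Z*(Z + c))*Z) = -6 + 2*(4*Z²*(Z + c)) = -6 + 8*Z²*(Z + c))
(-9631 + G(E(12, 10), -170)) + 21641 = (-9631 + (-6 + 8*(-1*12)²*(-1*12 - 170))) + 21641 = (-9631 + (-6 + 8*(-12)²*(-12 - 170))) + 21641 = (-9631 + (-6 + 8*144*(-182))) + 21641 = (-9631 + (-6 - 209664)) + 21641 = (-9631 - 209670) + 21641 = -219301 + 21641 = -197660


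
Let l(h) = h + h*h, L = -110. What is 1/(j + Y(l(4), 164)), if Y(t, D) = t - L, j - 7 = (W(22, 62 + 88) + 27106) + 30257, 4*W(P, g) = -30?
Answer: 2/114985 ≈ 1.7394e-5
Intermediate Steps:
W(P, g) = -15/2 (W(P, g) = (¼)*(-30) = -15/2)
j = 114725/2 (j = 7 + ((-15/2 + 27106) + 30257) = 7 + (54197/2 + 30257) = 7 + 114711/2 = 114725/2 ≈ 57363.)
l(h) = h + h²
Y(t, D) = 110 + t (Y(t, D) = t - 1*(-110) = t + 110 = 110 + t)
1/(j + Y(l(4), 164)) = 1/(114725/2 + (110 + 4*(1 + 4))) = 1/(114725/2 + (110 + 4*5)) = 1/(114725/2 + (110 + 20)) = 1/(114725/2 + 130) = 1/(114985/2) = 2/114985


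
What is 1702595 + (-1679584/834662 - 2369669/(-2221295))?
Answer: 1578330676316221574/927015263645 ≈ 1.7026e+6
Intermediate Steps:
1702595 + (-1679584/834662 - 2369669/(-2221295)) = 1702595 + (-1679584*1/834662 - 2369669*(-1/2221295)) = 1702595 + (-839792/417331 + 2369669/2221295) = 1702595 - 876489437201/927015263645 = 1578330676316221574/927015263645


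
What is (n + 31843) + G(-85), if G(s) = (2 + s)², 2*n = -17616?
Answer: 29924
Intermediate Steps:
n = -8808 (n = (½)*(-17616) = -8808)
(n + 31843) + G(-85) = (-8808 + 31843) + (2 - 85)² = 23035 + (-83)² = 23035 + 6889 = 29924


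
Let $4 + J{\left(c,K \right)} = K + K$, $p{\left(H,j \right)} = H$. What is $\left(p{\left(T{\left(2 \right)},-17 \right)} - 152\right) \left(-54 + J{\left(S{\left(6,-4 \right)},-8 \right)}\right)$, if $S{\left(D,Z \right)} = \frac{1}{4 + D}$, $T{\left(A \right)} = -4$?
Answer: $11544$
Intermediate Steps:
$J{\left(c,K \right)} = -4 + 2 K$ ($J{\left(c,K \right)} = -4 + \left(K + K\right) = -4 + 2 K$)
$\left(p{\left(T{\left(2 \right)},-17 \right)} - 152\right) \left(-54 + J{\left(S{\left(6,-4 \right)},-8 \right)}\right) = \left(-4 - 152\right) \left(-54 + \left(-4 + 2 \left(-8\right)\right)\right) = - 156 \left(-54 - 20\right) = \left(-156\right) \left(-74\right) = 11544$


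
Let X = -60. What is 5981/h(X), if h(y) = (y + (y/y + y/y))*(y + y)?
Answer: 5981/6960 ≈ 0.85934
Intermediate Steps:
h(y) = 2*y*(2 + y) (h(y) = (y + (1 + 1))*(2*y) = (y + 2)*(2*y) = (2 + y)*(2*y) = 2*y*(2 + y))
5981/h(X) = 5981/((2*(-60)*(2 - 60))) = 5981/((2*(-60)*(-58))) = 5981/6960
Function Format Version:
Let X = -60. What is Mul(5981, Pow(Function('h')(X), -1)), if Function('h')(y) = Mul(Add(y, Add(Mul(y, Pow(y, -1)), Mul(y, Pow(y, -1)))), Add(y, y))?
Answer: Rational(5981, 6960) ≈ 0.85934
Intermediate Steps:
Function('h')(y) = Mul(2, y, Add(2, y)) (Function('h')(y) = Mul(Add(y, Add(1, 1)), Mul(2, y)) = Mul(Add(y, 2), Mul(2, y)) = Mul(Add(2, y), Mul(2, y)) = Mul(2, y, Add(2, y)))
Mul(5981, Pow(Function('h')(X), -1)) = Mul(5981, Pow(Mul(2, -60, Add(2, -60)), -1)) = Mul(5981, Pow(Mul(2, -60, -58), -1)) = Mul(5981, Pow(6960, -1)) = Mul(5981, Rational(1, 6960)) = Rational(5981, 6960)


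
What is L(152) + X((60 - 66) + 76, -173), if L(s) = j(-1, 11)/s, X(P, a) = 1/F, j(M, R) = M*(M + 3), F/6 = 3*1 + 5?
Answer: 7/912 ≈ 0.0076754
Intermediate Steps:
F = 48 (F = 6*(3*1 + 5) = 6*(3 + 5) = 6*8 = 48)
j(M, R) = M*(3 + M)
X(P, a) = 1/48
L(s) = -2/s (L(s) = (-(3 - 1))/s = (-1*2)/s = -2/s)
L(152) + X((60 - 66) + 76, -173) = -2/152 + 1/48 = -2*1/152 + 1/48 = -1/76 + 1/48 = 7/912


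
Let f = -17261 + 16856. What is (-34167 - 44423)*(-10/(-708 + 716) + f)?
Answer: 63854375/2 ≈ 3.1927e+7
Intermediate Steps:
f = -405
(-34167 - 44423)*(-10/(-708 + 716) + f) = (-34167 - 44423)*(-10/(-708 + 716) - 405) = -78590*(-10/8 - 405) = -78590*(-10*1/8 - 405) = -78590*(-5/4 - 405) = -78590*(-1625/4) = 63854375/2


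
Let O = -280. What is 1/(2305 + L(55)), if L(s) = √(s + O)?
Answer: 461/1062650 - 3*I/1062650 ≈ 0.00043382 - 2.8231e-6*I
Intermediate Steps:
L(s) = √(-280 + s) (L(s) = √(s - 280) = √(-280 + s))
1/(2305 + L(55)) = 1/(2305 + √(-280 + 55)) = 1/(2305 + √(-225)) = 1/(2305 + 15*I) = (2305 - 15*I)/5313250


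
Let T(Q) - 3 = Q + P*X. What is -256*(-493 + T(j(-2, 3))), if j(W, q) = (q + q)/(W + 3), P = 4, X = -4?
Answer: 128000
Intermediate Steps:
j(W, q) = 2*q/(3 + W) (j(W, q) = (2*q)/(3 + W) = 2*q/(3 + W))
T(Q) = -13 + Q (T(Q) = 3 + (Q + 4*(-4)) = 3 + (Q - 16) = 3 + (-16 + Q) = -13 + Q)
-256*(-493 + T(j(-2, 3))) = -256*(-493 + (-13 + 2*3/(3 - 2))) = -256*(-493 + (-13 + 2*3/1)) = -256*(-493 + (-13 + 2*3*1)) = -256*(-493 + (-13 + 6)) = -256*(-493 - 7) = -256*(-500) = 128000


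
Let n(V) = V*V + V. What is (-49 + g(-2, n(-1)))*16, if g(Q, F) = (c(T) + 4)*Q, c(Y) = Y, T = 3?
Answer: -1008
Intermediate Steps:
n(V) = V + V² (n(V) = V² + V = V + V²)
g(Q, F) = 7*Q (g(Q, F) = (3 + 4)*Q = 7*Q)
(-49 + g(-2, n(-1)))*16 = (-49 + 7*(-2))*16 = (-49 - 14)*16 = -63*16 = -1008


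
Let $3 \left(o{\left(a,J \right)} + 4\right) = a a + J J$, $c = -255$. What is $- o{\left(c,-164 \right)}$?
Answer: $- \frac{91909}{3} \approx -30636.0$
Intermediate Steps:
$o{\left(a,J \right)} = -4 + \frac{J^{2}}{3} + \frac{a^{2}}{3}$ ($o{\left(a,J \right)} = -4 + \frac{a a + J J}{3} = -4 + \frac{a^{2} + J^{2}}{3} = -4 + \frac{J^{2} + a^{2}}{3} = -4 + \left(\frac{J^{2}}{3} + \frac{a^{2}}{3}\right) = -4 + \frac{J^{2}}{3} + \frac{a^{2}}{3}$)
$- o{\left(c,-164 \right)} = - (-4 + \frac{\left(-164\right)^{2}}{3} + \frac{\left(-255\right)^{2}}{3}) = - (-4 + \frac{1}{3} \cdot 26896 + \frac{1}{3} \cdot 65025) = - (-4 + \frac{26896}{3} + 21675) = \left(-1\right) \frac{91909}{3} = - \frac{91909}{3}$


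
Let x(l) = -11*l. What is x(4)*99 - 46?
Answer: -4402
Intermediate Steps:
x(4)*99 - 46 = -11*4*99 - 46 = -44*99 - 46 = -4356 - 46 = -4402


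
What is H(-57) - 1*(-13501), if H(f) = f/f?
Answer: 13502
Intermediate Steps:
H(f) = 1
H(-57) - 1*(-13501) = 1 - 1*(-13501) = 1 + 13501 = 13502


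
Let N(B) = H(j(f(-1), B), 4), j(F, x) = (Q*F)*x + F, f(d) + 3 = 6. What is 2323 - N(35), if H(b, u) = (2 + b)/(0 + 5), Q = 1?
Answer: 2301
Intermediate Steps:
f(d) = 3 (f(d) = -3 + 6 = 3)
j(F, x) = F + F*x (j(F, x) = (1*F)*x + F = F*x + F = F + F*x)
H(b, u) = ⅖ + b/5 (H(b, u) = (2 + b)/5 = (2 + b)*(⅕) = ⅖ + b/5)
N(B) = 1 + 3*B/5 (N(B) = ⅖ + (3*(1 + B))/5 = ⅖ + (3 + 3*B)/5 = ⅖ + (⅗ + 3*B/5) = 1 + 3*B/5)
2323 - N(35) = 2323 - (1 + (⅗)*35) = 2323 - (1 + 21) = 2323 - 1*22 = 2323 - 22 = 2301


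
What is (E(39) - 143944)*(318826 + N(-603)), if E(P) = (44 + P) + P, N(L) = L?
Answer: -45767468306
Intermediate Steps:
E(P) = 44 + 2*P
(E(39) - 143944)*(318826 + N(-603)) = ((44 + 2*39) - 143944)*(318826 - 603) = ((44 + 78) - 143944)*318223 = (122 - 143944)*318223 = -143822*318223 = -45767468306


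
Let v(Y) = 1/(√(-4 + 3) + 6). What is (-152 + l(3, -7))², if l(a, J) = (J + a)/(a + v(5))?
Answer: 803949312/34225 + 113416*I/34225 ≈ 23490.0 + 3.3138*I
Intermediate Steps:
v(Y) = (6 - I)/37 (v(Y) = 1/(√(-1) + 6) = 1/(I + 6) = 1/(6 + I) = (6 - I)/37)
l(a, J) = (J + a)/(6/37 + a - I/37) (l(a, J) = (J + a)/(a + (6/37 - I/37)) = (J + a)/(6/37 + a - I/37))
(-152 + l(3, -7))² = (-152 + 37*(-7 + 3)/(6 - I + 37*3))² = (-152 + 37*(-4)/(6 - I + 111))² = (-152 + 37*(-4)/(117 - I))² = (-152 + 37*((117 + I)/13690)*(-4))² = (-152 + (-234/185 - 2*I/185))² = (-28354/185 - 2*I/185)²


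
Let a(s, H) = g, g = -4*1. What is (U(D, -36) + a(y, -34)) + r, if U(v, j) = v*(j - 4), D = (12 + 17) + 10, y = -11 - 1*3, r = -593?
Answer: -2157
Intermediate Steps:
g = -4
y = -14 (y = -11 - 3 = -14)
D = 39 (D = 29 + 10 = 39)
U(v, j) = v*(-4 + j)
a(s, H) = -4
(U(D, -36) + a(y, -34)) + r = (39*(-4 - 36) - 4) - 593 = (39*(-40) - 4) - 593 = (-1560 - 4) - 593 = -1564 - 593 = -2157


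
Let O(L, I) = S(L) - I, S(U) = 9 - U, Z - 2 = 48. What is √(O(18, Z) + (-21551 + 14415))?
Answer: I*√7195 ≈ 84.823*I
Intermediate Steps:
Z = 50 (Z = 2 + 48 = 50)
O(L, I) = 9 - I - L (O(L, I) = (9 - L) - I = 9 - I - L)
√(O(18, Z) + (-21551 + 14415)) = √((9 - 1*50 - 1*18) + (-21551 + 14415)) = √((9 - 50 - 18) - 7136) = √(-59 - 7136) = √(-7195) = I*√7195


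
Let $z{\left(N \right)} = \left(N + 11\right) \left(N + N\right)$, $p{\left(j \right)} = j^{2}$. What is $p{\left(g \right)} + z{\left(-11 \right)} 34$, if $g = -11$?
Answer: $121$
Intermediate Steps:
$z{\left(N \right)} = 2 N \left(11 + N\right)$ ($z{\left(N \right)} = \left(11 + N\right) 2 N = 2 N \left(11 + N\right)$)
$p{\left(g \right)} + z{\left(-11 \right)} 34 = \left(-11\right)^{2} + 2 \left(-11\right) \left(11 - 11\right) 34 = 121 + 2 \left(-11\right) 0 \cdot 34 = 121 + 0 \cdot 34 = 121 + 0 = 121$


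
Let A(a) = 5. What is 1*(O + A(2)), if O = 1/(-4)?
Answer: 19/4 ≈ 4.7500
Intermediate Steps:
O = -¼ ≈ -0.25000
1*(O + A(2)) = 1*(-¼ + 5) = 1*(19/4) = 19/4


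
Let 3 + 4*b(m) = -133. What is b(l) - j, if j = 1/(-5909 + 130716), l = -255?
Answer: -4243439/124807 ≈ -34.000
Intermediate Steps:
b(m) = -34 (b(m) = -¾ + (¼)*(-133) = -¾ - 133/4 = -34)
j = 1/124807 ≈ 8.0124e-6
b(l) - j = -34 - 1*1/124807 = -34 - 1/124807 = -4243439/124807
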